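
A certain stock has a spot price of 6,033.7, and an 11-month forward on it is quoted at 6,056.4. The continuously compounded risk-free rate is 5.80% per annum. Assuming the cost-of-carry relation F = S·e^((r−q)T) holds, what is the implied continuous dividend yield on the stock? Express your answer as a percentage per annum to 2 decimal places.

From F = S·e^((r−q)T): (r − q) = ln(F/S)/T
ln(6056.4/6033.7) = ln(1.003762) = 0.003755
(r − q) = 0.003755 / (11/12) = 0.004096
q = r − ln(F/S)/T = 0.0580 − 0.004096 = 0.053904
q = 5.39%

5.39%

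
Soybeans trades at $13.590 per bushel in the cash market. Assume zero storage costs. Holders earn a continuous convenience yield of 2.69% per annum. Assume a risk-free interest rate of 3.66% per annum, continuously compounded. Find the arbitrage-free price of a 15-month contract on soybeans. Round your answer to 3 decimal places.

$13.756 per bushel

Net carry = r + u − y = 0.0366 + 0.0000 − 0.0269 = 0.0097
F = S·e^((r+u−y)T) = 13.590 · e^(0.0097 × 15/12) = 13.590 · e^0.012125
= 13.590 × 1.012199 = $13.756 per bushel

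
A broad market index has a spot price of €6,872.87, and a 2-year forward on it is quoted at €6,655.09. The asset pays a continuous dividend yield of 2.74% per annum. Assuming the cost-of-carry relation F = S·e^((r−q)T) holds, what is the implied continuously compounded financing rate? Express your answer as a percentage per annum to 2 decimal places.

From F = S·e^((r−q)T): (r − q) = ln(F/S)/T
ln(6655.09/6872.87) = ln(0.968313) = -0.032200
(r − q) = -0.032200 / (2) = -0.016100
r = ln(F/S)/T + q = -0.016100 + 0.0274 = 0.011300
r = 1.13%

1.13%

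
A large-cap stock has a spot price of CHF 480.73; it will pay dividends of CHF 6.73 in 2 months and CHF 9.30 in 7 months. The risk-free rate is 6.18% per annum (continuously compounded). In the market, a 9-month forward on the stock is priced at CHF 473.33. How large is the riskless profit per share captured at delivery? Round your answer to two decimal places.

CHF 13.83 per share

PV(dividends) I = 6.73·e^(−0.0618·2/12) + 9.30·e^(−0.0618·7/12) = 15.6317
Fair forward F* = (S − I)·e^(rT) = (480.73 − 15.6317)·e^0.046350 = 465.0983 × 1.047441 = 487.1630
Market CHF 473.33 < fair 487.1630: forward underpriced → reverse cash-and-carry (short the stock, invest proceeds at r, pay the dividends, go long the forward).
Profit at T = |F_mkt − F*| = |473.33 − 487.1630| = CHF 13.83 per share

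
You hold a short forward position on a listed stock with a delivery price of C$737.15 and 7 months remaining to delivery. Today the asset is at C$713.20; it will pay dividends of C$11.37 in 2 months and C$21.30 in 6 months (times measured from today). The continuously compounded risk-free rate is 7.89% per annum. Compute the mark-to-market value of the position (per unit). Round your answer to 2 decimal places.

PV(remaining dividends) I = 11.37·e^(−0.0789·2/12) + 21.30·e^(−0.0789·6/12) = 31.6975
Current forward F = (S − I)·e^(rT) = (713.20 − 31.6975)·e^(0.0789·7/12) = 681.5025 × 1.047101 = 713.6019
Value (long) = (F − K)·e^(−rT) = (713.6019 − 737.15) × 0.955018 = -22.4889
Short position value = −(long value) = C$22.49

C$22.49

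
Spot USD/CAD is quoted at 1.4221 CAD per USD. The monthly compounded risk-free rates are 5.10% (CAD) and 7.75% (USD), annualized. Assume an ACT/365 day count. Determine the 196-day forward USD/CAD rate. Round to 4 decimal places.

1.4021

By covered interest parity, F = S · (1+r_CAD/12)^(12T) / (1+r_USD/12)^(12T)
= 1.4221 × 1.027705 / 1.042355 = 1.4221 × 0.985945
F = 1.4021 CAD per USD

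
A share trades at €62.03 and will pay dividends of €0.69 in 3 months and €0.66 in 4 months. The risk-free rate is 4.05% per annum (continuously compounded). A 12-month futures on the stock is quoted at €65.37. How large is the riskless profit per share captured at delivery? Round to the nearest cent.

PV(dividends) I = 0.69·e^(−0.0405·3/12) + 0.66·e^(−0.0405·4/12) = 1.3342
Fair futures F* = (S − I)·e^(rT) = (62.03 − 1.3342)·e^0.040500 = 60.6958 × 1.041331 = 63.2044
Market €65.37 > fair 63.2044: forward overpriced → cash-and-carry (borrow at r, buy the stock and collect the dividends, short the forward).
Profit at T = |F_mkt − F*| = |65.37 − 63.2044| = €2.17 per share

€2.17 per share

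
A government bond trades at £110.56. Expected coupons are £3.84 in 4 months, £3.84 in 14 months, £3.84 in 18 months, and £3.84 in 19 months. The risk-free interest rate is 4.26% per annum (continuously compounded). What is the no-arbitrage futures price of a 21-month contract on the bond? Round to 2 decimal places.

£103.35

PV(coupons) I = 3.84·e^(−0.0426·4/12) + 3.84·e^(−0.0426·14/12) + 3.84·e^(−0.0426·18/12) + 3.84·e^(−0.0426·19/12)
I = 3.7859 + 3.6538 + 3.6023 + 3.5895 = 14.6315
F = (S − I)·e^(rT) = (110.56 − 14.6315) · e^(0.0426·21/12)
= 95.9285 · e^0.074550 = 95.9285 × 1.077399 = £103.35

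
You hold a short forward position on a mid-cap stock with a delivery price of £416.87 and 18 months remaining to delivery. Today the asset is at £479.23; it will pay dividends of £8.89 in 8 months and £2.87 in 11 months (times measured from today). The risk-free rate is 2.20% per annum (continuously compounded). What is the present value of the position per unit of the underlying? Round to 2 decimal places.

PV(remaining dividends) I = 8.89·e^(−0.0220·8/12) + 2.87·e^(−0.0220·11/12) = 11.5733
Current forward F = (S − I)·e^(rT) = (479.23 − 11.5733)·e^(0.0220·18/12) = 467.6567 × 1.033551 = 483.3470
Value (long) = (F − K)·e^(−rT) = (483.3470 − 416.87) × 0.967539 = 64.3191
Short position value = −(long value) = -£64.32

-£64.32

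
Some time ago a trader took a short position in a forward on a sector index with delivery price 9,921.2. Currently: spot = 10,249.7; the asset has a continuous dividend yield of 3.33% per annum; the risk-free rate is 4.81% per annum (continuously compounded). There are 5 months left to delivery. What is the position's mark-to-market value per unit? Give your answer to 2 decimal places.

-384.13

Current fair forward for the remaining 5 months: F = S·e^((r − q)·T), (r − q) = 0.0481 − 0.0333 = 0.0148
F = 10249.7 · e^(0.0148 × 5/12) = 10249.7 × 1.00618572 = 10313.1018
Value of long forward = (F − K)·e^(−rT) = (10313.1018 − 9921.2) · e^(−0.0481·5/12)
= 391.9018 × 0.98015783 = 384.13
Short position value = −(long value) = -384.13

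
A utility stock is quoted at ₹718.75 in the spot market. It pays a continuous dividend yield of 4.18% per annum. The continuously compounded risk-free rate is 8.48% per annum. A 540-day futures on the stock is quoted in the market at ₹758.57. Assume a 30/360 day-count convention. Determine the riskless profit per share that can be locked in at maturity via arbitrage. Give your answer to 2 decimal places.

Fair futures: F* = S·e^(carry·T), with carry = (r − q) = 0.0848 − 0.0418 = 0.0430
F* = 718.75 · e^(0.0430 × 540/360) = 718.75 · e^0.064500 = 718.75 × 1.066626 = ₹766.6374
Market ₹758.57 < fair ₹766.6374: forward underpriced → reverse cash-and-carry (short spot, go long the forward).
At maturity, profit = |F_mkt − F*| = |758.57 − 766.6374| = ₹8.07 per share

₹8.07 per share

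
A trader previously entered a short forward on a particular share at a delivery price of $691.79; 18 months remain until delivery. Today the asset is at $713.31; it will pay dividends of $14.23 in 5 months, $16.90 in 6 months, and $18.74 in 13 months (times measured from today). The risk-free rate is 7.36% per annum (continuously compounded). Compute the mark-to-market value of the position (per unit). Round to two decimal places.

PV(remaining dividends) I = 14.23·e^(−0.0736·5/12) + 16.90·e^(−0.0736·6/12) + 18.74·e^(−0.0736·13/12) = 47.3934
Current forward F = (S − I)·e^(rT) = (713.31 − 47.3934)·e^(0.0736·18/12) = 665.9166 × 1.116725 = 743.6457
Value (long) = (F − K)·e^(−rT) = (743.6457 − 691.79) × 0.895476 = 46.4355
Short position value = −(long value) = -$46.44

-$46.44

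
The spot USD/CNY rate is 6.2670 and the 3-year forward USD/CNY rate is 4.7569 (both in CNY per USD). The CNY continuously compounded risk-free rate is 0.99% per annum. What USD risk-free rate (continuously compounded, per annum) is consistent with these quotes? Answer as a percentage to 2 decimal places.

F = S·e^((r_CNY − r_USD)T) ⇒ r_USD = r_CNY − ln(F/S)/T
ln(4.7569/6.2670) = -0.275702; /(3) = -0.091901
r_USD = 0.0099 + 0.091901 = 0.101801
r_USD = 10.18%

10.18%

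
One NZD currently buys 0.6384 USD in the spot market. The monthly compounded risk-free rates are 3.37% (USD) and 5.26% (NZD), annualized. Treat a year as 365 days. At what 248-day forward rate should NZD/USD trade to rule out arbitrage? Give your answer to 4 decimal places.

By covered interest parity, F = S · (1+r_USD/12)^(12T) / (1+r_NZD/12)^(12T)
= 0.6384 × 1.023129 / 1.036305 = 0.6384 × 0.987286
F = 0.6303 USD per NZD

0.6303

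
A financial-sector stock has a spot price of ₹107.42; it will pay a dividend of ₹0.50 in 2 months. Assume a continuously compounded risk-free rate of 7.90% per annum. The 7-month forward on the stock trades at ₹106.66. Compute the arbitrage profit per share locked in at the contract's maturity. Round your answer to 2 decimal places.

PV(dividends) I = 0.50·e^(−0.0790·2/12) = 0.4935
Fair forward F* = (S − I)·e^(rT) = (107.42 − 0.4935)·e^0.046083 = 106.9265 × 1.047161 = 111.9693
Market ₹106.66 < fair 111.9693: forward underpriced → reverse cash-and-carry (short the stock, invest proceeds at r, pay the dividends, go long the forward).
Profit at T = |F_mkt − F*| = |106.66 − 111.9693| = ₹5.31 per share

₹5.31 per share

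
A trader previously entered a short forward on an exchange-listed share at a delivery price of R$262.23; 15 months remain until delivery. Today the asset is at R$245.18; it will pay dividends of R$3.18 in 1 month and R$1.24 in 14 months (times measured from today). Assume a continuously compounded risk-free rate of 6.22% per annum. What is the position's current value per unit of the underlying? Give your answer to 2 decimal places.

PV(remaining dividends) I = 3.18·e^(−0.0622·1/12) + 1.24·e^(−0.0622·14/12) = 4.3168
Current forward F = (S − I)·e^(rT) = (245.18 − 4.3168)·e^(0.0622·15/12) = 240.8632 × 1.080852 = 260.3375
Value (long) = (F − K)·e^(−rT) = (260.3375 − 262.23) × 0.925196 = -1.7509
Short position value = −(long value) = R$1.75

R$1.75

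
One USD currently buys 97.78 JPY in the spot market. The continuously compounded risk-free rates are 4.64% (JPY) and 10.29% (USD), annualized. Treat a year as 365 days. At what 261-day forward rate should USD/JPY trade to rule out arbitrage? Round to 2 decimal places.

F = S·e^((r_JPY − r_USD)T) = 97.78 · e^((0.0464 − 0.1029) × 261/365)
= 97.78 · e^-0.040401 = 97.78 × 0.960404
F = 93.91 JPY per USD

93.91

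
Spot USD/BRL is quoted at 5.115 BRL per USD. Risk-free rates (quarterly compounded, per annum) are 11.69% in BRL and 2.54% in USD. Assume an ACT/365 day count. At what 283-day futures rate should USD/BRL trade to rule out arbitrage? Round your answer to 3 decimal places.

5.484

By covered interest parity, F = S · (1+r_BRL/4)^(4T) / (1+r_USD/4)^(4T)
= 5.115 × 1.093451 / 1.019825 = 5.115 × 1.072195
F = 5.484 BRL per USD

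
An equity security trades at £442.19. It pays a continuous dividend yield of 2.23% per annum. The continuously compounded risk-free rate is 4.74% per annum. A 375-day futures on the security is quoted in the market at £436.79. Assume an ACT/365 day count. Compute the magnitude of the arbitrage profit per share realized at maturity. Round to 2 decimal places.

Fair futures: F* = S·e^(carry·T), with carry = (r − q) = 0.0474 − 0.0223 = 0.0251
F* = 442.19 · e^(0.0251 × 375/365) = 442.19 · e^0.025788 = 442.19 × 1.026123 = £453.7413
Market £436.79 < fair £453.7413: forward underpriced → reverse cash-and-carry (short spot, go long the forward).
At maturity, profit = |F_mkt − F*| = |436.79 − 453.7413| = £16.95 per share

£16.95 per share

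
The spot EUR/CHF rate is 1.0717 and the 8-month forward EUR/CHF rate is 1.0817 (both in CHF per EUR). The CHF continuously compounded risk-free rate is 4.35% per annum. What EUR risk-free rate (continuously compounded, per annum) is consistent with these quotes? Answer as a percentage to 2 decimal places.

F = S·e^((r_CHF − r_EUR)T) ⇒ r_EUR = r_CHF − ln(F/S)/T
ln(1.0817/1.0717) = 0.009288; /(8/12) = 0.013932
r_EUR = 0.0435 − 0.013932 = 0.029568
r_EUR = 2.96%

2.96%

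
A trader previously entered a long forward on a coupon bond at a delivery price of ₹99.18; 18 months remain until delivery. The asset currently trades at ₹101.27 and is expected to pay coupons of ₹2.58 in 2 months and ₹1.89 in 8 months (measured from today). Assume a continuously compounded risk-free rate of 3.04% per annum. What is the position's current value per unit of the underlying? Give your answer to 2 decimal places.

PV(remaining coupons) I = 2.58·e^(−0.0304·2/12) + 1.89·e^(−0.0304·8/12) = 4.4190
Current forward F = (S − I)·e^(rT) = (101.27 − 4.4190)·e^(0.0304·18/12) = 96.8510 × 1.046656 = 101.3697
Value (long) = (F − K)·e^(−rT) = (101.3697 − 99.18) × 0.955424 = 2.0921
Value = ₹2.09

₹2.09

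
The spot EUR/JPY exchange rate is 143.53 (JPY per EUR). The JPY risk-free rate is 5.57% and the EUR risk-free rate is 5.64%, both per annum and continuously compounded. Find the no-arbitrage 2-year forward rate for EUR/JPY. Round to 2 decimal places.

F = S·e^((r_JPY − r_EUR)T) = 143.53 · e^((0.0557 − 0.0564) × 2)
= 143.53 · e^-0.001400 = 143.53 × 0.998601
F = 143.33 JPY per EUR

143.33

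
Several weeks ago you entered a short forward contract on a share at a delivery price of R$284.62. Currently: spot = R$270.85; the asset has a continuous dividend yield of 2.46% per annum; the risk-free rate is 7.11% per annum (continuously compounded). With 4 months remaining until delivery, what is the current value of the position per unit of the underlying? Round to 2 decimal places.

R$9.32

Current fair forward for the remaining 4 months: F = S·e^((r − q)·T), (r − q) = 0.0711 − 0.0246 = 0.0465
F = 270.85 · e^(0.0465 × 4/12) = 270.85 × 1.015621 = 275.0809
Value of long forward = (F − K)·e^(−rT) = (275.0809 − 284.62) · e^(−0.0711·4/12)
= -9.5391 × 0.976579 = -9.32
Short position value = −(long value) = R$9.32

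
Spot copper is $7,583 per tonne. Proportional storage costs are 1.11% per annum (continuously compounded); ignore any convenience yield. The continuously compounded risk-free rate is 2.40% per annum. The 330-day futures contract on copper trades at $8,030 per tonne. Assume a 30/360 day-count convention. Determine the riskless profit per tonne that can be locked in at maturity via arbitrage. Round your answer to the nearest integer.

$199 per tonne

Fair futures: F* = S·e^(carry·T), with carry = (r + u) = 0.0240 + 0.0111 = 0.0351
F* = 7583 · e^(0.0351 × 330/360) = 7583 · e^0.032175 = 7583 × 1.032698 = $7830.9489
Market $8030 > fair $7830.9489: forward overpriced → cash-and-carry (buy spot, short the forward).
At maturity, profit = |F_mkt − F*| = |8030 − 7830.9489| = $199 per tonne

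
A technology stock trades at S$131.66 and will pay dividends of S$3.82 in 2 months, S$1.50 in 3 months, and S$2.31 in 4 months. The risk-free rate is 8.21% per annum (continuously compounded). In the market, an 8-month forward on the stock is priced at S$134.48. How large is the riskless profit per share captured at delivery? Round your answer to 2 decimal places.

S$3.32 per share

PV(dividends) I = 3.82·e^(−0.0821·2/12) + 1.50·e^(−0.0821·3/12) + 2.31·e^(−0.0821·4/12) = 7.4853
Fair forward F* = (S − I)·e^(rT) = (131.66 − 7.4853)·e^0.054733 = 124.1747 × 1.056259 = 131.1606
Market S$134.48 > fair 131.1606: forward overpriced → cash-and-carry (borrow at r, buy the stock and collect the dividends, short the forward).
Profit at T = |F_mkt − F*| = |134.48 − 131.1606| = S$3.32 per share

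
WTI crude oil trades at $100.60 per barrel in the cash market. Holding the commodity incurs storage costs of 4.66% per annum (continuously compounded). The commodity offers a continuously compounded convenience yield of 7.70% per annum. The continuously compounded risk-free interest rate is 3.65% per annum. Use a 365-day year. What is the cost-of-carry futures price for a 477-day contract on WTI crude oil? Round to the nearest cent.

$101.41 per barrel

Net carry = r + u − y = 0.0365 + 0.0466 − 0.0770 = 0.0061
F = S·e^((r+u−y)T) = 100.60 · e^(0.0061 × 477/365) = 100.60 · e^0.007972
= 100.60 × 1.008004 = $101.41 per barrel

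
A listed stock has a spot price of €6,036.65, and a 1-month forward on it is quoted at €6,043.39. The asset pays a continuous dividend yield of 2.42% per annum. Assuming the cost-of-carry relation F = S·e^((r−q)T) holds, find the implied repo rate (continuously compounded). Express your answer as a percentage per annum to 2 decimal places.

3.76%

From F = S·e^((r−q)T): (r − q) = ln(F/S)/T
ln(6043.39/6036.65) = ln(1.001117) = 0.001116
(r − q) = 0.001116 / (1/12) = 0.013392
r = ln(F/S)/T + q = 0.013392 + 0.0242 = 0.037592
r = 3.76%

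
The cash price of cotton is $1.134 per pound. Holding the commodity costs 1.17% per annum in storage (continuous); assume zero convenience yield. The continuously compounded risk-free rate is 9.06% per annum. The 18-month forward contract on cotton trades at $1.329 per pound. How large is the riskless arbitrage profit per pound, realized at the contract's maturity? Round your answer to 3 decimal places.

$0.007 per pound

Fair forward: F* = S·e^(carry·T), with carry = (r + u) = 0.0906 + 0.0117 = 0.1023
F* = 1.134 · e^(0.1023 × 18/12) = 1.134 · e^0.153450 = 1.134 × 1.165849 = $1.3221
Market $1.329 > fair $1.3221: forward overpriced → cash-and-carry (buy spot, short the forward).
At maturity, profit = |F_mkt − F*| = |1.329 − 1.3221| = $0.007 per pound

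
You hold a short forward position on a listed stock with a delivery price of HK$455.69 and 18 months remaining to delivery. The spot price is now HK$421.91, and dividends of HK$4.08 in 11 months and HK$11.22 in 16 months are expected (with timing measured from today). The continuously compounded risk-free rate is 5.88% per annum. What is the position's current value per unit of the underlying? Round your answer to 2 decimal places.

HK$9.55

PV(remaining dividends) I = 4.08·e^(−0.0588·11/12) + 11.22·e^(−0.0588·16/12) = 14.2399
Current forward F = (S − I)·e^(rT) = (421.91 − 14.2399)·e^(0.0588·18/12) = 407.6701 × 1.092207 = 445.2601
Value (long) = (F − K)·e^(−rT) = (445.2601 − 455.69) × 0.915578 = -9.5494
Short position value = −(long value) = HK$9.55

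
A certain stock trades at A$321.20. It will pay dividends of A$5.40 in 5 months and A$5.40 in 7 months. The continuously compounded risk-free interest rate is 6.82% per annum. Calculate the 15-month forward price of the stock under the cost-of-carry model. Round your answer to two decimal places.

PV(dividends) I = 5.40·e^(−0.0682·5/12) + 5.40·e^(−0.0682·7/12)
I = 5.2487 + 5.1894 = 10.4381
F = (S − I)·e^(rT) = (321.20 − 10.4381) · e^(0.0682·15/12)
= 310.7619 · e^0.085250 = 310.7619 × 1.088989 = A$338.42

A$338.42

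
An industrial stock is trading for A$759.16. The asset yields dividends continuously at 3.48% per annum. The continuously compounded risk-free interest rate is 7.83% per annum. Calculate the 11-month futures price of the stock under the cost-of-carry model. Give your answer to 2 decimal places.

A$790.04

F = S·e^((r − q)T) = 759.16 · e^((0.0783 − 0.0348) × 11/12)
= 759.16 · e^0.039875 = 759.16 × 1.040681
F = A$790.04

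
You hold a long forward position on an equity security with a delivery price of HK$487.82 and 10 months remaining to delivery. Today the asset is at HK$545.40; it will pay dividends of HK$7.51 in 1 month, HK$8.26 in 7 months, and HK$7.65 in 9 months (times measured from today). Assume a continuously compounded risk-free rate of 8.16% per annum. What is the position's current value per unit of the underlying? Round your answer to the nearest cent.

HK$67.12

PV(remaining dividends) I = 7.51·e^(−0.0816·1/12) + 8.26·e^(−0.0816·7/12) + 7.65·e^(−0.0816·9/12) = 22.5310
Current forward F = (S − I)·e^(rT) = (545.40 − 22.5310)·e^(0.0816·10/12) = 522.8690 × 1.070365 = 559.6607
Value (long) = (F − K)·e^(−rT) = (559.6607 − 487.82) × 0.934260 = 67.1179
Value = HK$67.12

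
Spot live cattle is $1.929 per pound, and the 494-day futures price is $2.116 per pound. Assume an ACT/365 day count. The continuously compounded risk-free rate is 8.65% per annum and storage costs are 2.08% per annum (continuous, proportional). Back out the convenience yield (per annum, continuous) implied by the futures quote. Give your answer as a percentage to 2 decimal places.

F = S·e^((r+u−y)T) ⇒ (r+u−y) = ln(F/S)/T
ln(2.116/1.929) = 0.092526; /T ⇒ 0.068364
y = r + u − ln(F/S)/T = 0.0865 + 0.0208 − 0.068364 = 0.038936
y = 3.89%

3.89%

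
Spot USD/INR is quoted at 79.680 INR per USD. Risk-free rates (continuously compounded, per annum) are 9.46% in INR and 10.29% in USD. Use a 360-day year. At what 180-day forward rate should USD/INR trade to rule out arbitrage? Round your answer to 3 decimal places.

F = S·e^((r_INR − r_USD)T) = 79.680 · e^((0.0946 − 0.1029) × 180/360)
= 79.680 · e^-0.004150 = 79.680 × 0.995859
F = 79.350 INR per USD

79.350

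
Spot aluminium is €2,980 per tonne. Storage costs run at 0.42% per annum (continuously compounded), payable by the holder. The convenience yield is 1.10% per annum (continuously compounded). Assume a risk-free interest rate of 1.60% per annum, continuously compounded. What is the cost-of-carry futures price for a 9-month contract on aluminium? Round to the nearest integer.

€3,001 per tonne

Net carry = r + u − y = 0.0160 + 0.0042 − 0.0110 = 0.0092
F = S·e^((r+u−y)T) = 2980 · e^(0.0092 × 9/12) = 2980 · e^0.006900
= 2980 × 1.006924 = €3,001 per tonne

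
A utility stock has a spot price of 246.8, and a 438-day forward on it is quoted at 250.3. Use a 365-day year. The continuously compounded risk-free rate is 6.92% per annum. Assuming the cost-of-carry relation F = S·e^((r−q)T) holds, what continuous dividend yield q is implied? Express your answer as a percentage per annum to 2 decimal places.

5.75%

From F = S·e^((r−q)T): (r − q) = ln(F/S)/T
ln(250.3/246.8) = ln(1.014182) = 0.014082
(r − q) = 0.014082 / (438/365) = 0.011735
q = r − ln(F/S)/T = 0.0692 − 0.011735 = 0.057465
q = 5.75%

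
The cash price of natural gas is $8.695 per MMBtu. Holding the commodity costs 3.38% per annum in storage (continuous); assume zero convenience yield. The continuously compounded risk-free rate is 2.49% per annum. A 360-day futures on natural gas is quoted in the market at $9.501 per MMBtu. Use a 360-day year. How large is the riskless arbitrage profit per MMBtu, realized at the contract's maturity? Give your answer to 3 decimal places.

Fair futures: F* = S·e^(carry·T), with carry = (r + u) = 0.0249 + 0.0338 = 0.0587
F* = 8.695 · e^(0.0587 × 360/360) = 8.695 · e^0.058700 = 8.695 × 1.060457 = $9.2207
Market $9.501 > fair $9.2207: forward overpriced → cash-and-carry (buy spot, short the forward).
At maturity, profit = |F_mkt − F*| = |9.501 − 9.2207| = $0.280 per MMBtu

$0.280 per MMBtu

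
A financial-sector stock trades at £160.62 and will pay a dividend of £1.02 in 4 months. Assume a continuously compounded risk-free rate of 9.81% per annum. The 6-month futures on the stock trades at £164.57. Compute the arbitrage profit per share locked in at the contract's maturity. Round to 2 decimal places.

£3.09 per share

PV(dividends) I = 1.02·e^(−0.0981·4/12) = 0.9872
Fair futures F* = (S − I)·e^(rT) = (160.62 − 0.9872)·e^0.049050 = 159.6328 × 1.050273 = 167.6580
Market £164.57 < fair 167.6580: forward underpriced → reverse cash-and-carry (short the stock, invest proceeds at r, pay the dividends, go long the forward).
Profit at T = |F_mkt − F*| = |164.57 − 167.6580| = £3.09 per share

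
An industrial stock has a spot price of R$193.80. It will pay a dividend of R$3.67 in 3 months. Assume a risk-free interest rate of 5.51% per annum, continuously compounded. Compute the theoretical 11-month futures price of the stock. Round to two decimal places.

PV(dividends) I = 3.67·e^(−0.0551·3/12)
I = 3.6198
F = (S − I)·e^(rT) = (193.80 − 3.6198) · e^(0.0551·11/12)
= 190.1802 · e^0.050508 = 190.1802 × 1.051805 = R$200.03

R$200.03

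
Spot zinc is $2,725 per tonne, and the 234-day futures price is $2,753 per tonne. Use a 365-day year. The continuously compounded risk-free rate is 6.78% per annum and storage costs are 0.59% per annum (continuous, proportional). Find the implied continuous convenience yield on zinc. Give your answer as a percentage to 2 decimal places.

5.78%

F = S·e^((r+u−y)T) ⇒ (r+u−y) = ln(F/S)/T
ln(2753/2725) = 0.010223; /T ⇒ 0.015946
y = r + u − ln(F/S)/T = 0.0678 + 0.0059 − 0.015946 = 0.057754
y = 5.78%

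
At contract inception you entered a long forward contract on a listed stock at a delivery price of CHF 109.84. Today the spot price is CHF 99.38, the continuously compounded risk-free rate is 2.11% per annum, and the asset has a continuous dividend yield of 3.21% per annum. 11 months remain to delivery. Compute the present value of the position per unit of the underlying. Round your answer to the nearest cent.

Current fair forward for the remaining 11 months: F = S·e^((r − q)·T), (r − q) = 0.0211 − 0.0321 = -0.0110
F = 99.38 · e^(-0.0110 × 11/12) = 99.38 × 0.989967 = 98.3829
Value of long forward = (F − K)·e^(−rT) = (98.3829 − 109.84) · e^(−0.0211·11/12)
= -11.4571 × 0.980844 = -11.24

-CHF 11.24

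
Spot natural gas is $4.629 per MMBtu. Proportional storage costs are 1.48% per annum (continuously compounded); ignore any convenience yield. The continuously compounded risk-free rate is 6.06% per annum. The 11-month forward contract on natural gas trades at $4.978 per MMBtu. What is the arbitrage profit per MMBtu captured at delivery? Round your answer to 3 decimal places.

Fair forward: F* = S·e^(carry·T), with carry = (r + u) = 0.0606 + 0.0148 = 0.0754
F* = 4.629 · e^(0.0754 × 11/12) = 4.629 · e^0.069117 = 4.629 × 1.071562 = $4.9603
Market $4.978 > fair $4.9603: forward overpriced → cash-and-carry (buy spot, short the forward).
At maturity, profit = |F_mkt − F*| = |4.978 − 4.9603| = $0.018 per MMBtu

$0.018 per MMBtu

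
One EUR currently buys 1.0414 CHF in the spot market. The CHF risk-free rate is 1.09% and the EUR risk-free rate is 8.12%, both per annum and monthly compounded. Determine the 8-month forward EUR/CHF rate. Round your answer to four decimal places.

By covered interest parity, F = S · (1+r_CHF/12)^(12T) / (1+r_EUR/12)^(12T)
= 1.0414 × 1.007290 / 1.055433 = 1.0414 × 0.954386
F = 0.9939 CHF per EUR

0.9939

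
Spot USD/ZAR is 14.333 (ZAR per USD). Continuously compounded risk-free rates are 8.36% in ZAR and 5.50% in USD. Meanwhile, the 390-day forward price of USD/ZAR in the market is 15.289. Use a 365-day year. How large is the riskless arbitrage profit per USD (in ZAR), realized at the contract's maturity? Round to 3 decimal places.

Fair forward: F* = S·e^(carry·T), with carry = (r_ZAR − r_USD) = 0.0836 − 0.0550 = 0.0286
F* = 14.333 · e^(0.0286 × 390/365) = 14.333 · e^0.030559 = 14.333 × 1.031031 = 14.7778
Market 15.289 > fair 14.7778: forward overpriced → cash-and-carry (buy spot, short the forward).
At maturity, profit = |F_mkt − F*| = |15.289 − 14.7778| = 0.511 per USD (in ZAR)

0.511 per USD (in ZAR)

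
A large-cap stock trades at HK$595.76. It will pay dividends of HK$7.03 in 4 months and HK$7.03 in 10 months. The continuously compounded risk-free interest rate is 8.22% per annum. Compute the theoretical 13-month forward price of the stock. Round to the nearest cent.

PV(dividends) I = 7.03·e^(−0.0822·4/12) + 7.03·e^(−0.0822·10/12)
I = 6.8400 + 6.5646 = 13.4046
F = (S − I)·e^(rT) = (595.76 − 13.4046) · e^(0.0822·13/12)
= 582.3554 · e^0.089050 = 582.3554 × 1.093135 = HK$636.59

HK$636.59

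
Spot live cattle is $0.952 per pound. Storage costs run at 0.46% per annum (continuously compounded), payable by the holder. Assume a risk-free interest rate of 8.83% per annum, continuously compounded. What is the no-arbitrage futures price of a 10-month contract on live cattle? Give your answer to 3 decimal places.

Net carry = r + u − y = 0.0883 + 0.0046 − 0.0000 = 0.0929
F = S·e^((r+u−y)T) = 0.952 · e^(0.0929 × 10/12) = 0.952 · e^0.077417
= 0.952 × 1.080493 = $1.029 per pound

$1.029 per pound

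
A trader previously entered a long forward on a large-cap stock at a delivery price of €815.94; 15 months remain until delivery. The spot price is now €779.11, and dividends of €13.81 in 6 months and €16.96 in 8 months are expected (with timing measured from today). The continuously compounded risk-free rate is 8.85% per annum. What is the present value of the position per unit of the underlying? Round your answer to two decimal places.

€19.42

PV(remaining dividends) I = 13.81·e^(−0.0885·6/12) + 16.96·e^(−0.0885·8/12) = 29.2005
Current forward F = (S − I)·e^(rT) = (779.11 − 29.2005)·e^(0.0885·15/12) = 749.9095 × 1.116976 = 837.6309
Value (long) = (F − K)·e^(−rT) = (837.6309 − 815.94) × 0.895274 = 19.4193
Value = €19.42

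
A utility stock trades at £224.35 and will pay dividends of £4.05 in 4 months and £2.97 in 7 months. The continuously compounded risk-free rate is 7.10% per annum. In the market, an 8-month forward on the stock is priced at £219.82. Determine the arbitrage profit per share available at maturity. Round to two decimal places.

PV(dividends) I = 4.05·e^(−0.0710·4/12) + 2.97·e^(−0.0710·7/12) = 6.8048
Fair forward F* = (S − I)·e^(rT) = (224.35 − 6.8048)·e^0.047333 = 217.5452 × 1.048471 = 228.0898
Market £219.82 < fair 228.0898: forward underpriced → reverse cash-and-carry (short the stock, invest proceeds at r, pay the dividends, go long the forward).
Profit at T = |F_mkt − F*| = |219.82 − 228.0898| = £8.27 per share

£8.27 per share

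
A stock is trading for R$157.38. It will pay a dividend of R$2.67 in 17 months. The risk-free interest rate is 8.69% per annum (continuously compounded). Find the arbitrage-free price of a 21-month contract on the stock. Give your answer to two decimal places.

PV(dividends) I = 2.67·e^(−0.0869·17/12)
I = 2.3607
F = (S − I)·e^(rT) = (157.38 − 2.3607) · e^(0.0869·21/12)
= 155.0193 · e^0.152075 = 155.0193 × 1.164248 = R$180.48

R$180.48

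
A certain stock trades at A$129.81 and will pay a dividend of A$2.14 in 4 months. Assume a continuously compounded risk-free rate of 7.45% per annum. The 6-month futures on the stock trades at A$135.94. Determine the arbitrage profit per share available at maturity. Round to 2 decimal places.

A$3.37 per share

PV(dividends) I = 2.14·e^(−0.0745·4/12) = 2.0875
Fair futures F* = (S − I)·e^(rT) = (129.81 − 2.0875)·e^0.037250 = 127.7225 × 1.037952 = 132.5698
Market A$135.94 > fair 132.5698: forward overpriced → cash-and-carry (borrow at r, buy the stock and collect the dividends, short the forward).
Profit at T = |F_mkt − F*| = |135.94 − 132.5698| = A$3.37 per share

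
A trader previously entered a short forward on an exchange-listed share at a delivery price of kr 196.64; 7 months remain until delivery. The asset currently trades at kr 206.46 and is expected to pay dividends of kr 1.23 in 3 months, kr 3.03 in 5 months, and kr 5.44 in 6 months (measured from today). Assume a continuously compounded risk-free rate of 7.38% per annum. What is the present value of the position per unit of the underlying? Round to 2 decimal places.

PV(remaining dividends) I = 1.23·e^(−0.0738·3/12) + 3.03·e^(−0.0738·5/12) + 5.44·e^(−0.0738·6/12) = 9.3887
Current forward F = (S − I)·e^(rT) = (206.46 − 9.3887)·e^(0.0738·7/12) = 197.0713 × 1.043990 = 205.7405
Value (long) = (F − K)·e^(−rT) = (205.7405 − 196.64) × 0.957863 = 8.7170
Short position value = −(long value) = -kr 8.72

-kr 8.72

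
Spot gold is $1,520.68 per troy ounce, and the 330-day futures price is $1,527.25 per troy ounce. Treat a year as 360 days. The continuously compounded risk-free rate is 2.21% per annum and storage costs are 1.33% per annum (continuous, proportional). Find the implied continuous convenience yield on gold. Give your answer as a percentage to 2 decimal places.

F = S·e^((r+u−y)T) ⇒ (r+u−y) = ln(F/S)/T
ln(1527.25/1520.68) = 0.004311; /T ⇒ 0.004703
y = r + u − ln(F/S)/T = 0.0221 + 0.0133 − 0.004703 = 0.030697
y = 3.07%

3.07%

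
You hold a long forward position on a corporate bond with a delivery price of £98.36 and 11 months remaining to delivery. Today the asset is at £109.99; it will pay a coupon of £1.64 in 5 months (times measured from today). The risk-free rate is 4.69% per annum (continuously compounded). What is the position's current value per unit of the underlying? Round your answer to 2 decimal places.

PV(remaining coupons) I = 1.64·e^(−0.0469·5/12) = 1.6083
Current forward F = (S − I)·e^(rT) = (109.99 − 1.6083)·e^(0.0469·11/12) = 108.3817 × 1.043929 = 113.1428
Value (long) = (F − K)·e^(−rT) = (113.1428 − 98.36) × 0.957919 = 14.1607
Value = £14.16

£14.16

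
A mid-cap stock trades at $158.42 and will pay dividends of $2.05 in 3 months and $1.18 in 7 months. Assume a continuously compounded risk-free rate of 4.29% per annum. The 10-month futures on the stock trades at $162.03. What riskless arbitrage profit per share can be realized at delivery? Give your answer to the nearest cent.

$1.14 per share

PV(dividends) I = 2.05·e^(−0.0429·3/12) + 1.18·e^(−0.0429·7/12) = 3.1790
Fair futures F* = (S − I)·e^(rT) = (158.42 − 3.1790)·e^0.035750 = 155.2410 × 1.036397 = 160.8913
Market $162.03 > fair 160.8913: forward overpriced → cash-and-carry (borrow at r, buy the stock and collect the dividends, short the forward).
Profit at T = |F_mkt − F*| = |162.03 − 160.8913| = $1.14 per share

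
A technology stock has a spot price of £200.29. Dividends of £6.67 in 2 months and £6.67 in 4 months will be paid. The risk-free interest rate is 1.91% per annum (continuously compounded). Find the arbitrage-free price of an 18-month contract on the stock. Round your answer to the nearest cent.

£192.45

PV(dividends) I = 6.67·e^(−0.0191·2/12) + 6.67·e^(−0.0191·4/12)
I = 6.6488 + 6.6277 = 13.2765
F = (S − I)·e^(rT) = (200.29 − 13.2765) · e^(0.0191·18/12)
= 187.0135 · e^0.028650 = 187.0135 × 1.029064 = £192.45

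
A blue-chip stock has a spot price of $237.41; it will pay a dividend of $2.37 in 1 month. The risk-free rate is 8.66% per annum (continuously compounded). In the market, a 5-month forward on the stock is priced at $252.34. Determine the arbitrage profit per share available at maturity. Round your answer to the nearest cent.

PV(dividends) I = 2.37·e^(−0.0866·1/12) = 2.3530
Fair forward F* = (S − I)·e^(rT) = (237.41 − 2.3530)·e^0.036083 = 235.0570 × 1.036742 = 243.6935
Market $252.34 > fair 243.6935: forward overpriced → cash-and-carry (borrow at r, buy the stock and collect the dividends, short the forward).
Profit at T = |F_mkt − F*| = |252.34 − 243.6935| = $8.65 per share

$8.65 per share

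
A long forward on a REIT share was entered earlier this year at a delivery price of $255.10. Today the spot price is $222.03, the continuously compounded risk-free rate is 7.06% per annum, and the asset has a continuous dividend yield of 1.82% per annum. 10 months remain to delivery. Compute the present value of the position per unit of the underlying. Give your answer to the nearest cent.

-$21.84

Current fair forward for the remaining 10 months: F = S·e^((r − q)·T), (r − q) = 0.0706 − 0.0182 = 0.0524
F = 222.03 · e^(0.0524 × 10/12) = 222.03 × 1.044634 = 231.9401
Value of long forward = (F − K)·e^(−rT) = (231.9401 − 255.10) · e^(−0.0706·10/12)
= -23.1599 × 0.942864 = -21.84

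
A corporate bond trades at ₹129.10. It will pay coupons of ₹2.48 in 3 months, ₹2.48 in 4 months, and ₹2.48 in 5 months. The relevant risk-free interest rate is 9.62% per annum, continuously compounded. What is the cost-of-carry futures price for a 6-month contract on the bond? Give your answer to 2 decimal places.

PV(coupons) I = 2.48·e^(−0.0962·3/12) + 2.48·e^(−0.0962·4/12) + 2.48·e^(−0.0962·5/12)
I = 2.4211 + 2.4017 + 2.3826 = 7.2054
F = (S − I)·e^(rT) = (129.10 − 7.2054) · e^(0.0962·6/12)
= 121.8946 · e^0.048100 = 121.8946 × 1.049276 = ₹127.90

₹127.90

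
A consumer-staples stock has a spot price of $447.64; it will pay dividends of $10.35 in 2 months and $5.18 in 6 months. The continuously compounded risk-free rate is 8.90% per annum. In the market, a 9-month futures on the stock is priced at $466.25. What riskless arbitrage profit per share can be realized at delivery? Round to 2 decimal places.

PV(dividends) I = 10.35·e^(−0.0890·2/12) + 5.18·e^(−0.0890·6/12) = 15.1522
Fair futures F* = (S − I)·e^(rT) = (447.64 − 15.1522)·e^0.066750 = 432.4878 × 1.069028 = 462.3416
Market $466.25 > fair 462.3416: forward overpriced → cash-and-carry (borrow at r, buy the stock and collect the dividends, short the forward).
Profit at T = |F_mkt − F*| = |466.25 − 462.3416| = $3.91 per share

$3.91 per share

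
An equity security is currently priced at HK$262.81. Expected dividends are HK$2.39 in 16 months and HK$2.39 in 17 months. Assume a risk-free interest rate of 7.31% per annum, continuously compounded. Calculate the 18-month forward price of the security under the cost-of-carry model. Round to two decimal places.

PV(dividends) I = 2.39·e^(−0.0731·16/12) + 2.39·e^(−0.0731·17/12)
I = 2.1680 + 2.1549 = 4.3229
F = (S − I)·e^(rT) = (262.81 − 4.3229) · e^(0.0731·18/12)
= 258.4871 · e^0.109650 = 258.4871 × 1.115887 = HK$288.44

HK$288.44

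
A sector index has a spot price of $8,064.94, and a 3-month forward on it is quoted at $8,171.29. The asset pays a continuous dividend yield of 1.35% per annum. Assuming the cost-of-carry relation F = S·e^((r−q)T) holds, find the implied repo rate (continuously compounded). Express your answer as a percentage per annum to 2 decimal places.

From F = S·e^((r−q)T): (r − q) = ln(F/S)/T
ln(8171.29/8064.94) = ln(1.013187) = 0.013101
(r − q) = 0.013101 / (3/12) = 0.052404
r = ln(F/S)/T + q = 0.052404 + 0.0135 = 0.065904
r = 6.59%

6.59%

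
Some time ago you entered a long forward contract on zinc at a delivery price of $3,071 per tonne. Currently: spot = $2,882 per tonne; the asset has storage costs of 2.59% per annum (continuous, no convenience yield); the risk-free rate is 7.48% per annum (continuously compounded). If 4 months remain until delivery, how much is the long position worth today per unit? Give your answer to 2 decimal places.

Current fair forward for the remaining 4 months: F = S·e^((r + u)·T), (r + u) = 0.0748 + 0.0259 = 0.1007
F = 2882 · e^(0.1007 × 4/12) = 2882 × 1.03413638 = 2980.3810
Value of long forward = (F − K)·e^(−rT) = (2980.3810 − 3071) · e^(−0.0748·4/12)
= -90.6190 × 0.97537493 = -88.39

-$88.39 per tonne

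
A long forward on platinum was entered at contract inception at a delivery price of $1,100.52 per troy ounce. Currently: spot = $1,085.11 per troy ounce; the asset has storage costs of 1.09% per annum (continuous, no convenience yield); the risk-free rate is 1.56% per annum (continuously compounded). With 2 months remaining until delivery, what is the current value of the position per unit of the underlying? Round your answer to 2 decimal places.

-$10.58 per troy ounce

Current fair forward for the remaining 2 months: F = S·e^((r + u)·T), (r + u) = 0.0156 + 0.0109 = 0.0265
F = 1085.11 · e^(0.0265 × 2/12) = 1085.11 × 1.00442643 = 1089.9132
Value of long forward = (F − K)·e^(−rT) = (1089.9132 − 1100.52) · e^(−0.0156·2/12)
= -10.6068 × 0.99740338 = -10.58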